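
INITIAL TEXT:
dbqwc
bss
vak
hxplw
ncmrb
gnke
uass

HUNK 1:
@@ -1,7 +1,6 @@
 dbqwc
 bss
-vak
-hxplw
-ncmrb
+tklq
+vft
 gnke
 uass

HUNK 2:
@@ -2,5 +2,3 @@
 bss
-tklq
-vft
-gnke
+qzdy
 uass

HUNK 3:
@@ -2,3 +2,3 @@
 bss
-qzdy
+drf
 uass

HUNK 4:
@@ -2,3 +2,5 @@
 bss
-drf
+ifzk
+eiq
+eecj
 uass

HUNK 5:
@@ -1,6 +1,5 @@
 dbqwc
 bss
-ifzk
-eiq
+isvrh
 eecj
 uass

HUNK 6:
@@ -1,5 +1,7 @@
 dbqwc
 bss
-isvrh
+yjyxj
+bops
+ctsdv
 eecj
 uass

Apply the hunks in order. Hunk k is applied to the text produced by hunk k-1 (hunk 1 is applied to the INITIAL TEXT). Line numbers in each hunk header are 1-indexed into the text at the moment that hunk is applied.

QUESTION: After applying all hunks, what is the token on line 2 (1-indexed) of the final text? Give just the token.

Hunk 1: at line 1 remove [vak,hxplw,ncmrb] add [tklq,vft] -> 6 lines: dbqwc bss tklq vft gnke uass
Hunk 2: at line 2 remove [tklq,vft,gnke] add [qzdy] -> 4 lines: dbqwc bss qzdy uass
Hunk 3: at line 2 remove [qzdy] add [drf] -> 4 lines: dbqwc bss drf uass
Hunk 4: at line 2 remove [drf] add [ifzk,eiq,eecj] -> 6 lines: dbqwc bss ifzk eiq eecj uass
Hunk 5: at line 1 remove [ifzk,eiq] add [isvrh] -> 5 lines: dbqwc bss isvrh eecj uass
Hunk 6: at line 1 remove [isvrh] add [yjyxj,bops,ctsdv] -> 7 lines: dbqwc bss yjyxj bops ctsdv eecj uass
Final line 2: bss

Answer: bss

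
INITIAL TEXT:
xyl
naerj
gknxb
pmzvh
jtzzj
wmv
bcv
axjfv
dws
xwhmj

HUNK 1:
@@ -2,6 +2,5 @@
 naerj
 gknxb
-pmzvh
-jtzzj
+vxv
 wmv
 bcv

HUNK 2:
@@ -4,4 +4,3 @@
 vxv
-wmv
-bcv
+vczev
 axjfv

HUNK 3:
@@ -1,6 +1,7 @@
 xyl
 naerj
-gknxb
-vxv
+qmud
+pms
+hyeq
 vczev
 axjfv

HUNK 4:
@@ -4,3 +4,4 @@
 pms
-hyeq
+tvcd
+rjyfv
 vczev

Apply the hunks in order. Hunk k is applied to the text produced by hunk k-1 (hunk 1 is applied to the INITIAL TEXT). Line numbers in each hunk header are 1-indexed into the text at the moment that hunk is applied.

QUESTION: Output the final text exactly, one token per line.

Hunk 1: at line 2 remove [pmzvh,jtzzj] add [vxv] -> 9 lines: xyl naerj gknxb vxv wmv bcv axjfv dws xwhmj
Hunk 2: at line 4 remove [wmv,bcv] add [vczev] -> 8 lines: xyl naerj gknxb vxv vczev axjfv dws xwhmj
Hunk 3: at line 1 remove [gknxb,vxv] add [qmud,pms,hyeq] -> 9 lines: xyl naerj qmud pms hyeq vczev axjfv dws xwhmj
Hunk 4: at line 4 remove [hyeq] add [tvcd,rjyfv] -> 10 lines: xyl naerj qmud pms tvcd rjyfv vczev axjfv dws xwhmj

Answer: xyl
naerj
qmud
pms
tvcd
rjyfv
vczev
axjfv
dws
xwhmj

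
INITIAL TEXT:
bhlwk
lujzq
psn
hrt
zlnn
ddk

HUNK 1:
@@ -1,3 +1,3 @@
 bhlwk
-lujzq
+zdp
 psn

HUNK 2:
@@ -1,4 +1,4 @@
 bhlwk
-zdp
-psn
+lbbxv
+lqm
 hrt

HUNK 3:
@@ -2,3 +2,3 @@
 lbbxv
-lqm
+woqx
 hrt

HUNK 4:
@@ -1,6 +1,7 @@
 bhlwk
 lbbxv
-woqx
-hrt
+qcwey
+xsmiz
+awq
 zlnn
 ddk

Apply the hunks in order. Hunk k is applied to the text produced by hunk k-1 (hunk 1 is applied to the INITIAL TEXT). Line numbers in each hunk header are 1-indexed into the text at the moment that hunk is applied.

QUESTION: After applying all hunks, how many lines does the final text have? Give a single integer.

Hunk 1: at line 1 remove [lujzq] add [zdp] -> 6 lines: bhlwk zdp psn hrt zlnn ddk
Hunk 2: at line 1 remove [zdp,psn] add [lbbxv,lqm] -> 6 lines: bhlwk lbbxv lqm hrt zlnn ddk
Hunk 3: at line 2 remove [lqm] add [woqx] -> 6 lines: bhlwk lbbxv woqx hrt zlnn ddk
Hunk 4: at line 1 remove [woqx,hrt] add [qcwey,xsmiz,awq] -> 7 lines: bhlwk lbbxv qcwey xsmiz awq zlnn ddk
Final line count: 7

Answer: 7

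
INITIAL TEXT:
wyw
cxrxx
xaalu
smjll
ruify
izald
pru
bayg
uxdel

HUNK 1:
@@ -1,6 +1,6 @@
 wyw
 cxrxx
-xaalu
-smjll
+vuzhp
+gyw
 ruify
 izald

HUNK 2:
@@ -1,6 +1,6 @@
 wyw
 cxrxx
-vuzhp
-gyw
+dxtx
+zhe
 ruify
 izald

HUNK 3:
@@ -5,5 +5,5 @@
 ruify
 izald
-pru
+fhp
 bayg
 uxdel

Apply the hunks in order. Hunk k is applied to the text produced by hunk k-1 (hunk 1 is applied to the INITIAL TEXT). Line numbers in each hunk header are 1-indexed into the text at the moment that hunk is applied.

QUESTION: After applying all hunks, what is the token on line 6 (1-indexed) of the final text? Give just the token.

Hunk 1: at line 1 remove [xaalu,smjll] add [vuzhp,gyw] -> 9 lines: wyw cxrxx vuzhp gyw ruify izald pru bayg uxdel
Hunk 2: at line 1 remove [vuzhp,gyw] add [dxtx,zhe] -> 9 lines: wyw cxrxx dxtx zhe ruify izald pru bayg uxdel
Hunk 3: at line 5 remove [pru] add [fhp] -> 9 lines: wyw cxrxx dxtx zhe ruify izald fhp bayg uxdel
Final line 6: izald

Answer: izald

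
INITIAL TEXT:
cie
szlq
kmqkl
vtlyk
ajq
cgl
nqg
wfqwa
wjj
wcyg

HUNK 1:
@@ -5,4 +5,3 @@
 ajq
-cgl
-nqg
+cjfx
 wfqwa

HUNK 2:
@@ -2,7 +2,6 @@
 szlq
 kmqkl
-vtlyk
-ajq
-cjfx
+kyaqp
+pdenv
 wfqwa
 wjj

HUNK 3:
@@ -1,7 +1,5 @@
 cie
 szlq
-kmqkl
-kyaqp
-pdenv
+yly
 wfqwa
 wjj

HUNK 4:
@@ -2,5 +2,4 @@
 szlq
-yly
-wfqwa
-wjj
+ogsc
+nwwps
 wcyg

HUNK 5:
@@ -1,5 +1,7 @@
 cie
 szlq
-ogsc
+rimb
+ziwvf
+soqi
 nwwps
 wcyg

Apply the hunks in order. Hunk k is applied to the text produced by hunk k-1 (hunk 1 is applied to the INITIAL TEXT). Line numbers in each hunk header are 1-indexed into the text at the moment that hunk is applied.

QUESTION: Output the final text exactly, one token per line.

Hunk 1: at line 5 remove [cgl,nqg] add [cjfx] -> 9 lines: cie szlq kmqkl vtlyk ajq cjfx wfqwa wjj wcyg
Hunk 2: at line 2 remove [vtlyk,ajq,cjfx] add [kyaqp,pdenv] -> 8 lines: cie szlq kmqkl kyaqp pdenv wfqwa wjj wcyg
Hunk 3: at line 1 remove [kmqkl,kyaqp,pdenv] add [yly] -> 6 lines: cie szlq yly wfqwa wjj wcyg
Hunk 4: at line 2 remove [yly,wfqwa,wjj] add [ogsc,nwwps] -> 5 lines: cie szlq ogsc nwwps wcyg
Hunk 5: at line 1 remove [ogsc] add [rimb,ziwvf,soqi] -> 7 lines: cie szlq rimb ziwvf soqi nwwps wcyg

Answer: cie
szlq
rimb
ziwvf
soqi
nwwps
wcyg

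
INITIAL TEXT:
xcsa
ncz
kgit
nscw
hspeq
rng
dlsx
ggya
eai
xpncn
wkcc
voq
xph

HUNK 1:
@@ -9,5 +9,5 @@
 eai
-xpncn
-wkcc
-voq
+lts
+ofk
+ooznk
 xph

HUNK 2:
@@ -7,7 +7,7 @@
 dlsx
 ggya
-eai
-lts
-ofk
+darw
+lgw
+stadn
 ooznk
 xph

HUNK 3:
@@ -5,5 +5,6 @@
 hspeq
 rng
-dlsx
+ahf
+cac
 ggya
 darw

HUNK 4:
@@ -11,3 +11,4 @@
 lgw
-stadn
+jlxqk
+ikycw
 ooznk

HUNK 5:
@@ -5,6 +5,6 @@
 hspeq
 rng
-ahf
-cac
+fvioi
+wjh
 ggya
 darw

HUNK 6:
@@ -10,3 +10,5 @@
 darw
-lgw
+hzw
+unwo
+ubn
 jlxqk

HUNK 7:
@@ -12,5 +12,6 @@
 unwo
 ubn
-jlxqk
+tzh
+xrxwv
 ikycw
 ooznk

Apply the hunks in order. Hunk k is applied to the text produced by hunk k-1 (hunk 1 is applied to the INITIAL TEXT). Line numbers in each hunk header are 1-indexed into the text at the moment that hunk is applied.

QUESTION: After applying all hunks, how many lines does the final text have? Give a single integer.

Hunk 1: at line 9 remove [xpncn,wkcc,voq] add [lts,ofk,ooznk] -> 13 lines: xcsa ncz kgit nscw hspeq rng dlsx ggya eai lts ofk ooznk xph
Hunk 2: at line 7 remove [eai,lts,ofk] add [darw,lgw,stadn] -> 13 lines: xcsa ncz kgit nscw hspeq rng dlsx ggya darw lgw stadn ooznk xph
Hunk 3: at line 5 remove [dlsx] add [ahf,cac] -> 14 lines: xcsa ncz kgit nscw hspeq rng ahf cac ggya darw lgw stadn ooznk xph
Hunk 4: at line 11 remove [stadn] add [jlxqk,ikycw] -> 15 lines: xcsa ncz kgit nscw hspeq rng ahf cac ggya darw lgw jlxqk ikycw ooznk xph
Hunk 5: at line 5 remove [ahf,cac] add [fvioi,wjh] -> 15 lines: xcsa ncz kgit nscw hspeq rng fvioi wjh ggya darw lgw jlxqk ikycw ooznk xph
Hunk 6: at line 10 remove [lgw] add [hzw,unwo,ubn] -> 17 lines: xcsa ncz kgit nscw hspeq rng fvioi wjh ggya darw hzw unwo ubn jlxqk ikycw ooznk xph
Hunk 7: at line 12 remove [jlxqk] add [tzh,xrxwv] -> 18 lines: xcsa ncz kgit nscw hspeq rng fvioi wjh ggya darw hzw unwo ubn tzh xrxwv ikycw ooznk xph
Final line count: 18

Answer: 18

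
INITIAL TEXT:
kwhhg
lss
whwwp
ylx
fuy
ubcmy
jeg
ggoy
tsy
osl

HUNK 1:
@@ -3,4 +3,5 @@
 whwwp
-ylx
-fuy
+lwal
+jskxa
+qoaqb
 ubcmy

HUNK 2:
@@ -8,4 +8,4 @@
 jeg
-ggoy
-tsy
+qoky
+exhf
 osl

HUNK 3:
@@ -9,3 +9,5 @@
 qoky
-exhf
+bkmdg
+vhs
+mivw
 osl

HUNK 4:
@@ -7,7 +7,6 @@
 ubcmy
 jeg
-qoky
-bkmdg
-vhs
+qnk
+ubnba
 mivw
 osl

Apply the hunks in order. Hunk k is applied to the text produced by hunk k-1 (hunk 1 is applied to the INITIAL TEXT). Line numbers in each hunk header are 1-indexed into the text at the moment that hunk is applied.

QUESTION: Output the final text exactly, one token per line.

Hunk 1: at line 3 remove [ylx,fuy] add [lwal,jskxa,qoaqb] -> 11 lines: kwhhg lss whwwp lwal jskxa qoaqb ubcmy jeg ggoy tsy osl
Hunk 2: at line 8 remove [ggoy,tsy] add [qoky,exhf] -> 11 lines: kwhhg lss whwwp lwal jskxa qoaqb ubcmy jeg qoky exhf osl
Hunk 3: at line 9 remove [exhf] add [bkmdg,vhs,mivw] -> 13 lines: kwhhg lss whwwp lwal jskxa qoaqb ubcmy jeg qoky bkmdg vhs mivw osl
Hunk 4: at line 7 remove [qoky,bkmdg,vhs] add [qnk,ubnba] -> 12 lines: kwhhg lss whwwp lwal jskxa qoaqb ubcmy jeg qnk ubnba mivw osl

Answer: kwhhg
lss
whwwp
lwal
jskxa
qoaqb
ubcmy
jeg
qnk
ubnba
mivw
osl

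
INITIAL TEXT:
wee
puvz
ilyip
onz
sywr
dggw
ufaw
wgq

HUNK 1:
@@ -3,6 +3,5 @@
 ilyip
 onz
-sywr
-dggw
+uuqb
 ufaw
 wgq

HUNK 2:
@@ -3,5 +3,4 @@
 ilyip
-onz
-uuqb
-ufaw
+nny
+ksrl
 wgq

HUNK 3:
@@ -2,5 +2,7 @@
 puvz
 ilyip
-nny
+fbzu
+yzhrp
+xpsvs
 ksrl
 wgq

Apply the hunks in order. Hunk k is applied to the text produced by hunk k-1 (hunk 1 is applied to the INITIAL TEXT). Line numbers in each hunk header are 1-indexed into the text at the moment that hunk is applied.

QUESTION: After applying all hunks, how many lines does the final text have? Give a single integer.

Hunk 1: at line 3 remove [sywr,dggw] add [uuqb] -> 7 lines: wee puvz ilyip onz uuqb ufaw wgq
Hunk 2: at line 3 remove [onz,uuqb,ufaw] add [nny,ksrl] -> 6 lines: wee puvz ilyip nny ksrl wgq
Hunk 3: at line 2 remove [nny] add [fbzu,yzhrp,xpsvs] -> 8 lines: wee puvz ilyip fbzu yzhrp xpsvs ksrl wgq
Final line count: 8

Answer: 8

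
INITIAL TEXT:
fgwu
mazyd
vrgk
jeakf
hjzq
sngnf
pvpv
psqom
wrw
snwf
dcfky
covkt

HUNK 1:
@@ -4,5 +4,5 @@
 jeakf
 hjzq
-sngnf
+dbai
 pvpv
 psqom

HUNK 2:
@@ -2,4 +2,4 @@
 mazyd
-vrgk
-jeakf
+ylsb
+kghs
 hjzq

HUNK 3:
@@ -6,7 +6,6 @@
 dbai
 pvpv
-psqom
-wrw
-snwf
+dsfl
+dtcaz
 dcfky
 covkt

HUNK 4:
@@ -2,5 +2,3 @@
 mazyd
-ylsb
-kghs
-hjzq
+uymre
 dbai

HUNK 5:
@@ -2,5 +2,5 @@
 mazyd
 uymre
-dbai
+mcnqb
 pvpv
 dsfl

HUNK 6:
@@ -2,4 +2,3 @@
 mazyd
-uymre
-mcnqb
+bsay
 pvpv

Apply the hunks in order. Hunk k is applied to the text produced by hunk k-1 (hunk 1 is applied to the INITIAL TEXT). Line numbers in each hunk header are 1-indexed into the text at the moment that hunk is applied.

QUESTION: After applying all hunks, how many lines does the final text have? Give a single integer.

Answer: 8

Derivation:
Hunk 1: at line 4 remove [sngnf] add [dbai] -> 12 lines: fgwu mazyd vrgk jeakf hjzq dbai pvpv psqom wrw snwf dcfky covkt
Hunk 2: at line 2 remove [vrgk,jeakf] add [ylsb,kghs] -> 12 lines: fgwu mazyd ylsb kghs hjzq dbai pvpv psqom wrw snwf dcfky covkt
Hunk 3: at line 6 remove [psqom,wrw,snwf] add [dsfl,dtcaz] -> 11 lines: fgwu mazyd ylsb kghs hjzq dbai pvpv dsfl dtcaz dcfky covkt
Hunk 4: at line 2 remove [ylsb,kghs,hjzq] add [uymre] -> 9 lines: fgwu mazyd uymre dbai pvpv dsfl dtcaz dcfky covkt
Hunk 5: at line 2 remove [dbai] add [mcnqb] -> 9 lines: fgwu mazyd uymre mcnqb pvpv dsfl dtcaz dcfky covkt
Hunk 6: at line 2 remove [uymre,mcnqb] add [bsay] -> 8 lines: fgwu mazyd bsay pvpv dsfl dtcaz dcfky covkt
Final line count: 8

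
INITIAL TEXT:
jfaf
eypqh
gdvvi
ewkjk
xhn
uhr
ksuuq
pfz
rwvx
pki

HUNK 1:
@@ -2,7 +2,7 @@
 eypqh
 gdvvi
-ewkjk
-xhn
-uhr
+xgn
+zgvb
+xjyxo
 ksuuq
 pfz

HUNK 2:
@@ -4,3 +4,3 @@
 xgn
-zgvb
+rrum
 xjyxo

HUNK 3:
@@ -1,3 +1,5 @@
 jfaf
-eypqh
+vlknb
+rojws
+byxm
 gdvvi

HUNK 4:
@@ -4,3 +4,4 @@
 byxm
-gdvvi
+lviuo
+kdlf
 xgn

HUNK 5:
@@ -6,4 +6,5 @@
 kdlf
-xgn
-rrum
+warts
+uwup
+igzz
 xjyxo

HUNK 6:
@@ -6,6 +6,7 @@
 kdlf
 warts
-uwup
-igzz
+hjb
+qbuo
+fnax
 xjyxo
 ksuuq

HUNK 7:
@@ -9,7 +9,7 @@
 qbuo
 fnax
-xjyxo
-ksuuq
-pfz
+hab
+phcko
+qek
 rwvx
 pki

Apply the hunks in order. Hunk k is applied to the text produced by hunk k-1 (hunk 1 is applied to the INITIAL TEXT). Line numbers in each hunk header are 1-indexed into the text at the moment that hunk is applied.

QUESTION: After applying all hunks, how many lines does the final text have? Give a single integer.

Answer: 15

Derivation:
Hunk 1: at line 2 remove [ewkjk,xhn,uhr] add [xgn,zgvb,xjyxo] -> 10 lines: jfaf eypqh gdvvi xgn zgvb xjyxo ksuuq pfz rwvx pki
Hunk 2: at line 4 remove [zgvb] add [rrum] -> 10 lines: jfaf eypqh gdvvi xgn rrum xjyxo ksuuq pfz rwvx pki
Hunk 3: at line 1 remove [eypqh] add [vlknb,rojws,byxm] -> 12 lines: jfaf vlknb rojws byxm gdvvi xgn rrum xjyxo ksuuq pfz rwvx pki
Hunk 4: at line 4 remove [gdvvi] add [lviuo,kdlf] -> 13 lines: jfaf vlknb rojws byxm lviuo kdlf xgn rrum xjyxo ksuuq pfz rwvx pki
Hunk 5: at line 6 remove [xgn,rrum] add [warts,uwup,igzz] -> 14 lines: jfaf vlknb rojws byxm lviuo kdlf warts uwup igzz xjyxo ksuuq pfz rwvx pki
Hunk 6: at line 6 remove [uwup,igzz] add [hjb,qbuo,fnax] -> 15 lines: jfaf vlknb rojws byxm lviuo kdlf warts hjb qbuo fnax xjyxo ksuuq pfz rwvx pki
Hunk 7: at line 9 remove [xjyxo,ksuuq,pfz] add [hab,phcko,qek] -> 15 lines: jfaf vlknb rojws byxm lviuo kdlf warts hjb qbuo fnax hab phcko qek rwvx pki
Final line count: 15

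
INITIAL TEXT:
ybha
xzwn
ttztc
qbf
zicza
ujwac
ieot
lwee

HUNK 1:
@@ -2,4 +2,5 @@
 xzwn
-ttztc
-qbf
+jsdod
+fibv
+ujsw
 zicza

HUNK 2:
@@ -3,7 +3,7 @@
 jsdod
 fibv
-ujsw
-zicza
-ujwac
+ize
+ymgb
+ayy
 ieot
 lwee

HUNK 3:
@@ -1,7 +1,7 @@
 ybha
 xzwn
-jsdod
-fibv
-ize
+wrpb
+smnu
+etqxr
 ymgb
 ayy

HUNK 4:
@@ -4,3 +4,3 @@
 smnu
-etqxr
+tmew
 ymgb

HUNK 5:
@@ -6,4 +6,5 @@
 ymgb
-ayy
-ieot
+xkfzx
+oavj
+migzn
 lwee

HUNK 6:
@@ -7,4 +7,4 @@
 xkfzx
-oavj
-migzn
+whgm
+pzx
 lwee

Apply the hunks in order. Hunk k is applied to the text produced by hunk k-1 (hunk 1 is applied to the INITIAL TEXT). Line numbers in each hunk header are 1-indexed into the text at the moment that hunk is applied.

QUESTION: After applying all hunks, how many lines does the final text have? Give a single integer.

Answer: 10

Derivation:
Hunk 1: at line 2 remove [ttztc,qbf] add [jsdod,fibv,ujsw] -> 9 lines: ybha xzwn jsdod fibv ujsw zicza ujwac ieot lwee
Hunk 2: at line 3 remove [ujsw,zicza,ujwac] add [ize,ymgb,ayy] -> 9 lines: ybha xzwn jsdod fibv ize ymgb ayy ieot lwee
Hunk 3: at line 1 remove [jsdod,fibv,ize] add [wrpb,smnu,etqxr] -> 9 lines: ybha xzwn wrpb smnu etqxr ymgb ayy ieot lwee
Hunk 4: at line 4 remove [etqxr] add [tmew] -> 9 lines: ybha xzwn wrpb smnu tmew ymgb ayy ieot lwee
Hunk 5: at line 6 remove [ayy,ieot] add [xkfzx,oavj,migzn] -> 10 lines: ybha xzwn wrpb smnu tmew ymgb xkfzx oavj migzn lwee
Hunk 6: at line 7 remove [oavj,migzn] add [whgm,pzx] -> 10 lines: ybha xzwn wrpb smnu tmew ymgb xkfzx whgm pzx lwee
Final line count: 10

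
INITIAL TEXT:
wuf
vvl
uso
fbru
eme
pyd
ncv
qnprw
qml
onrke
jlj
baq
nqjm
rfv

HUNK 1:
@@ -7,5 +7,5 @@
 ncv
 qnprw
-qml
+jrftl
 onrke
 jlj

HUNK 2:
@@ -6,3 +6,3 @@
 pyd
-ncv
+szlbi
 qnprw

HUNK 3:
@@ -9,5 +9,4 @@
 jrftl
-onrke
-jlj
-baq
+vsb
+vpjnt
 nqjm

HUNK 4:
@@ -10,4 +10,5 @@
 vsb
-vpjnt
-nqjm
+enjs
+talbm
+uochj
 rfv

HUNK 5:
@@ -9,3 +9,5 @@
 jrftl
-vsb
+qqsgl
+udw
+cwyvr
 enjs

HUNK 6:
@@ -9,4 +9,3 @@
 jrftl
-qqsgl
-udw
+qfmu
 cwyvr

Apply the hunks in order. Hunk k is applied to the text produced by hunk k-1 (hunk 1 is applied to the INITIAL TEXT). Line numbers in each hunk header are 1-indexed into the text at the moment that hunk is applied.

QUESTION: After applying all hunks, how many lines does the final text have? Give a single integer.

Hunk 1: at line 7 remove [qml] add [jrftl] -> 14 lines: wuf vvl uso fbru eme pyd ncv qnprw jrftl onrke jlj baq nqjm rfv
Hunk 2: at line 6 remove [ncv] add [szlbi] -> 14 lines: wuf vvl uso fbru eme pyd szlbi qnprw jrftl onrke jlj baq nqjm rfv
Hunk 3: at line 9 remove [onrke,jlj,baq] add [vsb,vpjnt] -> 13 lines: wuf vvl uso fbru eme pyd szlbi qnprw jrftl vsb vpjnt nqjm rfv
Hunk 4: at line 10 remove [vpjnt,nqjm] add [enjs,talbm,uochj] -> 14 lines: wuf vvl uso fbru eme pyd szlbi qnprw jrftl vsb enjs talbm uochj rfv
Hunk 5: at line 9 remove [vsb] add [qqsgl,udw,cwyvr] -> 16 lines: wuf vvl uso fbru eme pyd szlbi qnprw jrftl qqsgl udw cwyvr enjs talbm uochj rfv
Hunk 6: at line 9 remove [qqsgl,udw] add [qfmu] -> 15 lines: wuf vvl uso fbru eme pyd szlbi qnprw jrftl qfmu cwyvr enjs talbm uochj rfv
Final line count: 15

Answer: 15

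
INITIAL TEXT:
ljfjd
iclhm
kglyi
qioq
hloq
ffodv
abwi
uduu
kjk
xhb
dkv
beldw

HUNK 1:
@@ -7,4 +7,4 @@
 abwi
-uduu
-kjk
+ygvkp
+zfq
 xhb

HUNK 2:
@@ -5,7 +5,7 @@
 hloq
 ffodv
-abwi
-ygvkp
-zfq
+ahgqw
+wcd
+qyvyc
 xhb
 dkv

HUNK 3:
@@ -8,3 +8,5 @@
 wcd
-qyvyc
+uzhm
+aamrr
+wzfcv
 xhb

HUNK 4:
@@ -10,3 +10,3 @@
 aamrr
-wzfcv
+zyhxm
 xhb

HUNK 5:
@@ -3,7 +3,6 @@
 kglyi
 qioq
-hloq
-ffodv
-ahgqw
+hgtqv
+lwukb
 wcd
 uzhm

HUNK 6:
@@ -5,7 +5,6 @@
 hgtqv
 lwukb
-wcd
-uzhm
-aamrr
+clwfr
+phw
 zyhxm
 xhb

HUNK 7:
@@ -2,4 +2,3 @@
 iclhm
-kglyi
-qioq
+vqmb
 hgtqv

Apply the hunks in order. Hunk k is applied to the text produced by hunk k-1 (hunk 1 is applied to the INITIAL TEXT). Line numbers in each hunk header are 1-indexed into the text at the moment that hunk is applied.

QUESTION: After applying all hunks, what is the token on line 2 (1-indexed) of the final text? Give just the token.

Answer: iclhm

Derivation:
Hunk 1: at line 7 remove [uduu,kjk] add [ygvkp,zfq] -> 12 lines: ljfjd iclhm kglyi qioq hloq ffodv abwi ygvkp zfq xhb dkv beldw
Hunk 2: at line 5 remove [abwi,ygvkp,zfq] add [ahgqw,wcd,qyvyc] -> 12 lines: ljfjd iclhm kglyi qioq hloq ffodv ahgqw wcd qyvyc xhb dkv beldw
Hunk 3: at line 8 remove [qyvyc] add [uzhm,aamrr,wzfcv] -> 14 lines: ljfjd iclhm kglyi qioq hloq ffodv ahgqw wcd uzhm aamrr wzfcv xhb dkv beldw
Hunk 4: at line 10 remove [wzfcv] add [zyhxm] -> 14 lines: ljfjd iclhm kglyi qioq hloq ffodv ahgqw wcd uzhm aamrr zyhxm xhb dkv beldw
Hunk 5: at line 3 remove [hloq,ffodv,ahgqw] add [hgtqv,lwukb] -> 13 lines: ljfjd iclhm kglyi qioq hgtqv lwukb wcd uzhm aamrr zyhxm xhb dkv beldw
Hunk 6: at line 5 remove [wcd,uzhm,aamrr] add [clwfr,phw] -> 12 lines: ljfjd iclhm kglyi qioq hgtqv lwukb clwfr phw zyhxm xhb dkv beldw
Hunk 7: at line 2 remove [kglyi,qioq] add [vqmb] -> 11 lines: ljfjd iclhm vqmb hgtqv lwukb clwfr phw zyhxm xhb dkv beldw
Final line 2: iclhm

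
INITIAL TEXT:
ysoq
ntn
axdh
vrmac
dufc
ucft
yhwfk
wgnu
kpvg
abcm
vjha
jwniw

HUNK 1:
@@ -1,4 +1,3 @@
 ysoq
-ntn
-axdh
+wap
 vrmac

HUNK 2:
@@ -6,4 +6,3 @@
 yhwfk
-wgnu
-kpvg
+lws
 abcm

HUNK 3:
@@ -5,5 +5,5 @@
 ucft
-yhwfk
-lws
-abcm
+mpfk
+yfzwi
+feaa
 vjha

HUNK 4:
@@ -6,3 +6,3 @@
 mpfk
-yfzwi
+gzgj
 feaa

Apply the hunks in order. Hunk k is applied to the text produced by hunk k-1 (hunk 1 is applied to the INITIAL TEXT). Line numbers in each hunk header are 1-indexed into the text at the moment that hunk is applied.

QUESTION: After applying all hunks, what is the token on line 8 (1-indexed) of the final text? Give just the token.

Hunk 1: at line 1 remove [ntn,axdh] add [wap] -> 11 lines: ysoq wap vrmac dufc ucft yhwfk wgnu kpvg abcm vjha jwniw
Hunk 2: at line 6 remove [wgnu,kpvg] add [lws] -> 10 lines: ysoq wap vrmac dufc ucft yhwfk lws abcm vjha jwniw
Hunk 3: at line 5 remove [yhwfk,lws,abcm] add [mpfk,yfzwi,feaa] -> 10 lines: ysoq wap vrmac dufc ucft mpfk yfzwi feaa vjha jwniw
Hunk 4: at line 6 remove [yfzwi] add [gzgj] -> 10 lines: ysoq wap vrmac dufc ucft mpfk gzgj feaa vjha jwniw
Final line 8: feaa

Answer: feaa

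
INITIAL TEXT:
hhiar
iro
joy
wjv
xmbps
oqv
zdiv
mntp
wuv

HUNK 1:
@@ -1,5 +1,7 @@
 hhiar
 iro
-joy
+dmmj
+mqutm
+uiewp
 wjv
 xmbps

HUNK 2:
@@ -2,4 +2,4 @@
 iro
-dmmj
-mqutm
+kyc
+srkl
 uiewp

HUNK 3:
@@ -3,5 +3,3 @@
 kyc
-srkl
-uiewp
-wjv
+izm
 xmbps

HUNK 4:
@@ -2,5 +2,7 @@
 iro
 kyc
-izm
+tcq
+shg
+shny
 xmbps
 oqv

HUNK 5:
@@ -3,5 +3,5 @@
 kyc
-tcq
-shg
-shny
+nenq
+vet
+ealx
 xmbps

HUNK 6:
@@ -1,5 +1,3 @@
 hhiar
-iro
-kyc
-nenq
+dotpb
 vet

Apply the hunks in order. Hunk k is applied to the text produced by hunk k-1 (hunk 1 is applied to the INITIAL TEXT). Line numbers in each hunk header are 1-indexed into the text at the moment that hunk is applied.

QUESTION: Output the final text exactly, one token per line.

Hunk 1: at line 1 remove [joy] add [dmmj,mqutm,uiewp] -> 11 lines: hhiar iro dmmj mqutm uiewp wjv xmbps oqv zdiv mntp wuv
Hunk 2: at line 2 remove [dmmj,mqutm] add [kyc,srkl] -> 11 lines: hhiar iro kyc srkl uiewp wjv xmbps oqv zdiv mntp wuv
Hunk 3: at line 3 remove [srkl,uiewp,wjv] add [izm] -> 9 lines: hhiar iro kyc izm xmbps oqv zdiv mntp wuv
Hunk 4: at line 2 remove [izm] add [tcq,shg,shny] -> 11 lines: hhiar iro kyc tcq shg shny xmbps oqv zdiv mntp wuv
Hunk 5: at line 3 remove [tcq,shg,shny] add [nenq,vet,ealx] -> 11 lines: hhiar iro kyc nenq vet ealx xmbps oqv zdiv mntp wuv
Hunk 6: at line 1 remove [iro,kyc,nenq] add [dotpb] -> 9 lines: hhiar dotpb vet ealx xmbps oqv zdiv mntp wuv

Answer: hhiar
dotpb
vet
ealx
xmbps
oqv
zdiv
mntp
wuv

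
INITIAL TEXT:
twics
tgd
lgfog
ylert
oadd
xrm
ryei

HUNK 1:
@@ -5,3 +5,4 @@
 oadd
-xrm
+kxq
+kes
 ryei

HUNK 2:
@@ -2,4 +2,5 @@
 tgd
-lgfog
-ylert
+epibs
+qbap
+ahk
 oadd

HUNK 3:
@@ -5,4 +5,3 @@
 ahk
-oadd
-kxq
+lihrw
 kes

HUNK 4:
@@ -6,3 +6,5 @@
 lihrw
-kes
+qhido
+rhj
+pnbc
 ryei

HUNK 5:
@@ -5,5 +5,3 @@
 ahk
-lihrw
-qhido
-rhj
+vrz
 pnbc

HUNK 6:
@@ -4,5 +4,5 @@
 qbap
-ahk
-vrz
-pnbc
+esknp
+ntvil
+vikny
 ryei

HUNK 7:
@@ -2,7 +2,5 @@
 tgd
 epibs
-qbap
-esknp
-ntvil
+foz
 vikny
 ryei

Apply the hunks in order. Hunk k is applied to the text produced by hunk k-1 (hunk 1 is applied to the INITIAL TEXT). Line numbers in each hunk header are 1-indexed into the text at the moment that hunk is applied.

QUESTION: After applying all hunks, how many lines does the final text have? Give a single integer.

Answer: 6

Derivation:
Hunk 1: at line 5 remove [xrm] add [kxq,kes] -> 8 lines: twics tgd lgfog ylert oadd kxq kes ryei
Hunk 2: at line 2 remove [lgfog,ylert] add [epibs,qbap,ahk] -> 9 lines: twics tgd epibs qbap ahk oadd kxq kes ryei
Hunk 3: at line 5 remove [oadd,kxq] add [lihrw] -> 8 lines: twics tgd epibs qbap ahk lihrw kes ryei
Hunk 4: at line 6 remove [kes] add [qhido,rhj,pnbc] -> 10 lines: twics tgd epibs qbap ahk lihrw qhido rhj pnbc ryei
Hunk 5: at line 5 remove [lihrw,qhido,rhj] add [vrz] -> 8 lines: twics tgd epibs qbap ahk vrz pnbc ryei
Hunk 6: at line 4 remove [ahk,vrz,pnbc] add [esknp,ntvil,vikny] -> 8 lines: twics tgd epibs qbap esknp ntvil vikny ryei
Hunk 7: at line 2 remove [qbap,esknp,ntvil] add [foz] -> 6 lines: twics tgd epibs foz vikny ryei
Final line count: 6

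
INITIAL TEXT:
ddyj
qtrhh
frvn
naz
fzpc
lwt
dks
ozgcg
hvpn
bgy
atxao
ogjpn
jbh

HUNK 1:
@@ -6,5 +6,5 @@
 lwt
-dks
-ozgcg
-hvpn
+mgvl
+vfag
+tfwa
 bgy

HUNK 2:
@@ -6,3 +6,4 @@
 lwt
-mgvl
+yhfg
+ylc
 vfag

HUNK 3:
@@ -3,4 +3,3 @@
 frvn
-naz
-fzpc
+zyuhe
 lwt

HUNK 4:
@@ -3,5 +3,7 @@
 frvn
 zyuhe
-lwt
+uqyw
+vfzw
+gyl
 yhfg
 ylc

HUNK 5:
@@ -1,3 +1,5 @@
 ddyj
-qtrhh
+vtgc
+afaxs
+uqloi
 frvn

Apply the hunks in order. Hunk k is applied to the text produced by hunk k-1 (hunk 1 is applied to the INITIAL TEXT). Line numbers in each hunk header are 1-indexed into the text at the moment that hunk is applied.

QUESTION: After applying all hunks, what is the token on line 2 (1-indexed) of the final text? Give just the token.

Hunk 1: at line 6 remove [dks,ozgcg,hvpn] add [mgvl,vfag,tfwa] -> 13 lines: ddyj qtrhh frvn naz fzpc lwt mgvl vfag tfwa bgy atxao ogjpn jbh
Hunk 2: at line 6 remove [mgvl] add [yhfg,ylc] -> 14 lines: ddyj qtrhh frvn naz fzpc lwt yhfg ylc vfag tfwa bgy atxao ogjpn jbh
Hunk 3: at line 3 remove [naz,fzpc] add [zyuhe] -> 13 lines: ddyj qtrhh frvn zyuhe lwt yhfg ylc vfag tfwa bgy atxao ogjpn jbh
Hunk 4: at line 3 remove [lwt] add [uqyw,vfzw,gyl] -> 15 lines: ddyj qtrhh frvn zyuhe uqyw vfzw gyl yhfg ylc vfag tfwa bgy atxao ogjpn jbh
Hunk 5: at line 1 remove [qtrhh] add [vtgc,afaxs,uqloi] -> 17 lines: ddyj vtgc afaxs uqloi frvn zyuhe uqyw vfzw gyl yhfg ylc vfag tfwa bgy atxao ogjpn jbh
Final line 2: vtgc

Answer: vtgc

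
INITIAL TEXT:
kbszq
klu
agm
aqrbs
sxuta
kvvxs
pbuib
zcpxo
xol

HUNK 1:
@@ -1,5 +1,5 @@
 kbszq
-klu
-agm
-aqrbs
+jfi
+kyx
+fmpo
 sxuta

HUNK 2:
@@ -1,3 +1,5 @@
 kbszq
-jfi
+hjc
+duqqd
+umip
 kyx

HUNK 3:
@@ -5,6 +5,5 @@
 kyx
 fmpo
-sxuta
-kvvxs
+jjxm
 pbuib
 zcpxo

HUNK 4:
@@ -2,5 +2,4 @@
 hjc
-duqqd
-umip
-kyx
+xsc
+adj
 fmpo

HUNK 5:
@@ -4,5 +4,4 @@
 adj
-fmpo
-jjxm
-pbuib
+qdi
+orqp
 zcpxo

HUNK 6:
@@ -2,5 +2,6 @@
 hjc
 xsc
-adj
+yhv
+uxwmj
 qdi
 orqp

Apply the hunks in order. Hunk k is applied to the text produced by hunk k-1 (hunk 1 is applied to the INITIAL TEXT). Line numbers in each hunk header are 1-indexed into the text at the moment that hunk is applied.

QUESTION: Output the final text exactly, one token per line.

Answer: kbszq
hjc
xsc
yhv
uxwmj
qdi
orqp
zcpxo
xol

Derivation:
Hunk 1: at line 1 remove [klu,agm,aqrbs] add [jfi,kyx,fmpo] -> 9 lines: kbszq jfi kyx fmpo sxuta kvvxs pbuib zcpxo xol
Hunk 2: at line 1 remove [jfi] add [hjc,duqqd,umip] -> 11 lines: kbszq hjc duqqd umip kyx fmpo sxuta kvvxs pbuib zcpxo xol
Hunk 3: at line 5 remove [sxuta,kvvxs] add [jjxm] -> 10 lines: kbszq hjc duqqd umip kyx fmpo jjxm pbuib zcpxo xol
Hunk 4: at line 2 remove [duqqd,umip,kyx] add [xsc,adj] -> 9 lines: kbszq hjc xsc adj fmpo jjxm pbuib zcpxo xol
Hunk 5: at line 4 remove [fmpo,jjxm,pbuib] add [qdi,orqp] -> 8 lines: kbszq hjc xsc adj qdi orqp zcpxo xol
Hunk 6: at line 2 remove [adj] add [yhv,uxwmj] -> 9 lines: kbszq hjc xsc yhv uxwmj qdi orqp zcpxo xol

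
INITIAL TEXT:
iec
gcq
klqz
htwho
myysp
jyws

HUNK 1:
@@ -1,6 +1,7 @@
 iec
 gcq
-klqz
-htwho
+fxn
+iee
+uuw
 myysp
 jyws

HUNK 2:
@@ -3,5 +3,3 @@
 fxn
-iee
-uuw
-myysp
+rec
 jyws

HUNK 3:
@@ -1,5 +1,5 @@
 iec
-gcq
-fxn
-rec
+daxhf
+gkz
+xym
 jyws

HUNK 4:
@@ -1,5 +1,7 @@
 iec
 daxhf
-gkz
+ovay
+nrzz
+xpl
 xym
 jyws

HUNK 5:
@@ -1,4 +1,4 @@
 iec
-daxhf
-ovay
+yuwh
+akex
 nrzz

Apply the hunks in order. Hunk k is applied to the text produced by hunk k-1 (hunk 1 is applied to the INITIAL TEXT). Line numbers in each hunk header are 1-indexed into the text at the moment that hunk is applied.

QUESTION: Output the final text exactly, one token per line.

Answer: iec
yuwh
akex
nrzz
xpl
xym
jyws

Derivation:
Hunk 1: at line 1 remove [klqz,htwho] add [fxn,iee,uuw] -> 7 lines: iec gcq fxn iee uuw myysp jyws
Hunk 2: at line 3 remove [iee,uuw,myysp] add [rec] -> 5 lines: iec gcq fxn rec jyws
Hunk 3: at line 1 remove [gcq,fxn,rec] add [daxhf,gkz,xym] -> 5 lines: iec daxhf gkz xym jyws
Hunk 4: at line 1 remove [gkz] add [ovay,nrzz,xpl] -> 7 lines: iec daxhf ovay nrzz xpl xym jyws
Hunk 5: at line 1 remove [daxhf,ovay] add [yuwh,akex] -> 7 lines: iec yuwh akex nrzz xpl xym jyws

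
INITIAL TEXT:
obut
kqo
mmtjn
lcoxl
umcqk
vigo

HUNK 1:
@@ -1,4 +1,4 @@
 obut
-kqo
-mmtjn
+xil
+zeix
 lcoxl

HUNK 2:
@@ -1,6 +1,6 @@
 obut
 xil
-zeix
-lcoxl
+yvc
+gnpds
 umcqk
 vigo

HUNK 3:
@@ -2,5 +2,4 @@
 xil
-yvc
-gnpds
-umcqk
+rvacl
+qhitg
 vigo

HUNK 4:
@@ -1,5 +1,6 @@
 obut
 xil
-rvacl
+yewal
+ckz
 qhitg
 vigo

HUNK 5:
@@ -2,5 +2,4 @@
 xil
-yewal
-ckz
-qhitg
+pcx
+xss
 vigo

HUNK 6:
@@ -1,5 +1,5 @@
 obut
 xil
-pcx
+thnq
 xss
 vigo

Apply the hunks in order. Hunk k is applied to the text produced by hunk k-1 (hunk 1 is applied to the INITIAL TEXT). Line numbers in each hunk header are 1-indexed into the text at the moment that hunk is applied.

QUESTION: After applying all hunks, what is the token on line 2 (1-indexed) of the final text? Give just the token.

Hunk 1: at line 1 remove [kqo,mmtjn] add [xil,zeix] -> 6 lines: obut xil zeix lcoxl umcqk vigo
Hunk 2: at line 1 remove [zeix,lcoxl] add [yvc,gnpds] -> 6 lines: obut xil yvc gnpds umcqk vigo
Hunk 3: at line 2 remove [yvc,gnpds,umcqk] add [rvacl,qhitg] -> 5 lines: obut xil rvacl qhitg vigo
Hunk 4: at line 1 remove [rvacl] add [yewal,ckz] -> 6 lines: obut xil yewal ckz qhitg vigo
Hunk 5: at line 2 remove [yewal,ckz,qhitg] add [pcx,xss] -> 5 lines: obut xil pcx xss vigo
Hunk 6: at line 1 remove [pcx] add [thnq] -> 5 lines: obut xil thnq xss vigo
Final line 2: xil

Answer: xil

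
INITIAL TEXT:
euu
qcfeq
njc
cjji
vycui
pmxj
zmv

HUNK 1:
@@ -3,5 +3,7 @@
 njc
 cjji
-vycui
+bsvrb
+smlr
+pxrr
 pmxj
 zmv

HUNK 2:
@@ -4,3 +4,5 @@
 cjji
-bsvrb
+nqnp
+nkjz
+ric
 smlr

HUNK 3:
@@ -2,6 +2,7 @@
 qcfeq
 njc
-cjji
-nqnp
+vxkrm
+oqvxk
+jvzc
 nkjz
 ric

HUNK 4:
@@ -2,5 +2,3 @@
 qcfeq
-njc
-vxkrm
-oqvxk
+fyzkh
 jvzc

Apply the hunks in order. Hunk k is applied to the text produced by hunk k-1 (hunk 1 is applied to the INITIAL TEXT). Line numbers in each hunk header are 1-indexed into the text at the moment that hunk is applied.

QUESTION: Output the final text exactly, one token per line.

Answer: euu
qcfeq
fyzkh
jvzc
nkjz
ric
smlr
pxrr
pmxj
zmv

Derivation:
Hunk 1: at line 3 remove [vycui] add [bsvrb,smlr,pxrr] -> 9 lines: euu qcfeq njc cjji bsvrb smlr pxrr pmxj zmv
Hunk 2: at line 4 remove [bsvrb] add [nqnp,nkjz,ric] -> 11 lines: euu qcfeq njc cjji nqnp nkjz ric smlr pxrr pmxj zmv
Hunk 3: at line 2 remove [cjji,nqnp] add [vxkrm,oqvxk,jvzc] -> 12 lines: euu qcfeq njc vxkrm oqvxk jvzc nkjz ric smlr pxrr pmxj zmv
Hunk 4: at line 2 remove [njc,vxkrm,oqvxk] add [fyzkh] -> 10 lines: euu qcfeq fyzkh jvzc nkjz ric smlr pxrr pmxj zmv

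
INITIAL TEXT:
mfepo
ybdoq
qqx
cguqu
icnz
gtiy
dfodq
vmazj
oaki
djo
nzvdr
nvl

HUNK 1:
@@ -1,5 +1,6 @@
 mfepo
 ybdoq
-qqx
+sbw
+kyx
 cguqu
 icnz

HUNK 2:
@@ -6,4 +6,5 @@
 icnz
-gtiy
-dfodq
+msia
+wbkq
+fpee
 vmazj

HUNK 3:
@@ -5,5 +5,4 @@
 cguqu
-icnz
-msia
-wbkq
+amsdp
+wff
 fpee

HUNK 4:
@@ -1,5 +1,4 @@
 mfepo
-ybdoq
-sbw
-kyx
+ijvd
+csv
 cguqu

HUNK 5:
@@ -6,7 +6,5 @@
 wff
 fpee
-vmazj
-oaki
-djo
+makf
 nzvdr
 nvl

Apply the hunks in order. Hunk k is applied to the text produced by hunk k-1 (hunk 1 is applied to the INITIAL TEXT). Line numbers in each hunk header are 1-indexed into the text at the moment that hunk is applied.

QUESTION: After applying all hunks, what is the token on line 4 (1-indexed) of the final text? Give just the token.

Answer: cguqu

Derivation:
Hunk 1: at line 1 remove [qqx] add [sbw,kyx] -> 13 lines: mfepo ybdoq sbw kyx cguqu icnz gtiy dfodq vmazj oaki djo nzvdr nvl
Hunk 2: at line 6 remove [gtiy,dfodq] add [msia,wbkq,fpee] -> 14 lines: mfepo ybdoq sbw kyx cguqu icnz msia wbkq fpee vmazj oaki djo nzvdr nvl
Hunk 3: at line 5 remove [icnz,msia,wbkq] add [amsdp,wff] -> 13 lines: mfepo ybdoq sbw kyx cguqu amsdp wff fpee vmazj oaki djo nzvdr nvl
Hunk 4: at line 1 remove [ybdoq,sbw,kyx] add [ijvd,csv] -> 12 lines: mfepo ijvd csv cguqu amsdp wff fpee vmazj oaki djo nzvdr nvl
Hunk 5: at line 6 remove [vmazj,oaki,djo] add [makf] -> 10 lines: mfepo ijvd csv cguqu amsdp wff fpee makf nzvdr nvl
Final line 4: cguqu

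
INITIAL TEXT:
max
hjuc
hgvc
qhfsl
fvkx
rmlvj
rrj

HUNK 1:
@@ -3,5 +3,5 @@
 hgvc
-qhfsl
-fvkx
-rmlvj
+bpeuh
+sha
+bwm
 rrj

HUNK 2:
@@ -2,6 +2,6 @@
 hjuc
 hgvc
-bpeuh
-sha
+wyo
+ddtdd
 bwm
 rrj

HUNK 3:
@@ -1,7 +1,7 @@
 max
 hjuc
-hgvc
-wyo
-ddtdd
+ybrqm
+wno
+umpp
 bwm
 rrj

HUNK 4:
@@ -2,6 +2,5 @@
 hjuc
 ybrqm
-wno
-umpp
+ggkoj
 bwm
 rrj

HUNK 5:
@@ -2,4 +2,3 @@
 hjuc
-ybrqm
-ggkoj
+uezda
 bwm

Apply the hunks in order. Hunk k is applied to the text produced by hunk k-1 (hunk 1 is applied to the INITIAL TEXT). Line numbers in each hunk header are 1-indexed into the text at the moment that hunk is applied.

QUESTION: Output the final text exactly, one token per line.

Hunk 1: at line 3 remove [qhfsl,fvkx,rmlvj] add [bpeuh,sha,bwm] -> 7 lines: max hjuc hgvc bpeuh sha bwm rrj
Hunk 2: at line 2 remove [bpeuh,sha] add [wyo,ddtdd] -> 7 lines: max hjuc hgvc wyo ddtdd bwm rrj
Hunk 3: at line 1 remove [hgvc,wyo,ddtdd] add [ybrqm,wno,umpp] -> 7 lines: max hjuc ybrqm wno umpp bwm rrj
Hunk 4: at line 2 remove [wno,umpp] add [ggkoj] -> 6 lines: max hjuc ybrqm ggkoj bwm rrj
Hunk 5: at line 2 remove [ybrqm,ggkoj] add [uezda] -> 5 lines: max hjuc uezda bwm rrj

Answer: max
hjuc
uezda
bwm
rrj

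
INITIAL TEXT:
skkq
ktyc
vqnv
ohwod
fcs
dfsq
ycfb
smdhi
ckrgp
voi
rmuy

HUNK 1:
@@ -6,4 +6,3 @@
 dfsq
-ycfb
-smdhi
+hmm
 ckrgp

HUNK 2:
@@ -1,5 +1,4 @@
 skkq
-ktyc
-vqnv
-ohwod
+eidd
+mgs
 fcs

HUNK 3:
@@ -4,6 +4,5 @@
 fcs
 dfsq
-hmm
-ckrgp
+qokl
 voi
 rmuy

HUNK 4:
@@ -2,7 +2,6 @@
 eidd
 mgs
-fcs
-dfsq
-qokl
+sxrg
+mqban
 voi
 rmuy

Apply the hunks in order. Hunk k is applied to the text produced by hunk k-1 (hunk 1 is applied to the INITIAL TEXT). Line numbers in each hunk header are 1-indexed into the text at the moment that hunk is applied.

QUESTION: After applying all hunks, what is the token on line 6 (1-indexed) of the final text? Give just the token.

Hunk 1: at line 6 remove [ycfb,smdhi] add [hmm] -> 10 lines: skkq ktyc vqnv ohwod fcs dfsq hmm ckrgp voi rmuy
Hunk 2: at line 1 remove [ktyc,vqnv,ohwod] add [eidd,mgs] -> 9 lines: skkq eidd mgs fcs dfsq hmm ckrgp voi rmuy
Hunk 3: at line 4 remove [hmm,ckrgp] add [qokl] -> 8 lines: skkq eidd mgs fcs dfsq qokl voi rmuy
Hunk 4: at line 2 remove [fcs,dfsq,qokl] add [sxrg,mqban] -> 7 lines: skkq eidd mgs sxrg mqban voi rmuy
Final line 6: voi

Answer: voi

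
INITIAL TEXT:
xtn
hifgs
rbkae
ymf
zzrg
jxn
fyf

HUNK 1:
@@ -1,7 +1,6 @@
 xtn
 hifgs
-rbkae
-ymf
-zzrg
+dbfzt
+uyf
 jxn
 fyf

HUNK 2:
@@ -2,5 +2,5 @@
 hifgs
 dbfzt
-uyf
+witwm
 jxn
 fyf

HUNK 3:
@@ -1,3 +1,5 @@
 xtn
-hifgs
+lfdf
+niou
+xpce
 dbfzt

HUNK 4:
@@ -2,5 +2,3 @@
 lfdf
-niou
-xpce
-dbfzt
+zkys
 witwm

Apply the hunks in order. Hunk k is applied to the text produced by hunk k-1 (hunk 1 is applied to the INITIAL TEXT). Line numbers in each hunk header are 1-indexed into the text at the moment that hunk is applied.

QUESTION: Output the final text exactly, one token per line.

Hunk 1: at line 1 remove [rbkae,ymf,zzrg] add [dbfzt,uyf] -> 6 lines: xtn hifgs dbfzt uyf jxn fyf
Hunk 2: at line 2 remove [uyf] add [witwm] -> 6 lines: xtn hifgs dbfzt witwm jxn fyf
Hunk 3: at line 1 remove [hifgs] add [lfdf,niou,xpce] -> 8 lines: xtn lfdf niou xpce dbfzt witwm jxn fyf
Hunk 4: at line 2 remove [niou,xpce,dbfzt] add [zkys] -> 6 lines: xtn lfdf zkys witwm jxn fyf

Answer: xtn
lfdf
zkys
witwm
jxn
fyf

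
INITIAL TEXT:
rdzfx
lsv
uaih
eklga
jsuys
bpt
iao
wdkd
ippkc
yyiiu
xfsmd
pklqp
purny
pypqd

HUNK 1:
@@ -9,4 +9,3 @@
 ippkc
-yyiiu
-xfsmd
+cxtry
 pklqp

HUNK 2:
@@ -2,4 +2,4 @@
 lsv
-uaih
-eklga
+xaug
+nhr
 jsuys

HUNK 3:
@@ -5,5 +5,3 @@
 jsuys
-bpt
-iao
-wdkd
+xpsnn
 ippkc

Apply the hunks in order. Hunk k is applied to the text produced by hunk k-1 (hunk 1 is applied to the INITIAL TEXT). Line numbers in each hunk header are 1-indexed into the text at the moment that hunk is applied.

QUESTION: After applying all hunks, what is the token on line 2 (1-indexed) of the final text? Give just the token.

Answer: lsv

Derivation:
Hunk 1: at line 9 remove [yyiiu,xfsmd] add [cxtry] -> 13 lines: rdzfx lsv uaih eklga jsuys bpt iao wdkd ippkc cxtry pklqp purny pypqd
Hunk 2: at line 2 remove [uaih,eklga] add [xaug,nhr] -> 13 lines: rdzfx lsv xaug nhr jsuys bpt iao wdkd ippkc cxtry pklqp purny pypqd
Hunk 3: at line 5 remove [bpt,iao,wdkd] add [xpsnn] -> 11 lines: rdzfx lsv xaug nhr jsuys xpsnn ippkc cxtry pklqp purny pypqd
Final line 2: lsv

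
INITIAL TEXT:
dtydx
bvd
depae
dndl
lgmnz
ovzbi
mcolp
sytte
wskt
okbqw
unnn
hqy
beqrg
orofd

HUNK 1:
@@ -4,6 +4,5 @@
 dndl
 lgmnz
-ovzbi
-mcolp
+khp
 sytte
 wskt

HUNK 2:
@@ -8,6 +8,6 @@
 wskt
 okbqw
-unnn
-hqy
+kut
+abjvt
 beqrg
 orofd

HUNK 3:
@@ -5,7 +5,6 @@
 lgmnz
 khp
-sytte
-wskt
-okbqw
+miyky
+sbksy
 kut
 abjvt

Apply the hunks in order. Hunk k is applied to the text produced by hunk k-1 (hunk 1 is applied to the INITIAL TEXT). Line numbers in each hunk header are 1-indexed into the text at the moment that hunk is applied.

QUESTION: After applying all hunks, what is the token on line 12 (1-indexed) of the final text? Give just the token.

Hunk 1: at line 4 remove [ovzbi,mcolp] add [khp] -> 13 lines: dtydx bvd depae dndl lgmnz khp sytte wskt okbqw unnn hqy beqrg orofd
Hunk 2: at line 8 remove [unnn,hqy] add [kut,abjvt] -> 13 lines: dtydx bvd depae dndl lgmnz khp sytte wskt okbqw kut abjvt beqrg orofd
Hunk 3: at line 5 remove [sytte,wskt,okbqw] add [miyky,sbksy] -> 12 lines: dtydx bvd depae dndl lgmnz khp miyky sbksy kut abjvt beqrg orofd
Final line 12: orofd

Answer: orofd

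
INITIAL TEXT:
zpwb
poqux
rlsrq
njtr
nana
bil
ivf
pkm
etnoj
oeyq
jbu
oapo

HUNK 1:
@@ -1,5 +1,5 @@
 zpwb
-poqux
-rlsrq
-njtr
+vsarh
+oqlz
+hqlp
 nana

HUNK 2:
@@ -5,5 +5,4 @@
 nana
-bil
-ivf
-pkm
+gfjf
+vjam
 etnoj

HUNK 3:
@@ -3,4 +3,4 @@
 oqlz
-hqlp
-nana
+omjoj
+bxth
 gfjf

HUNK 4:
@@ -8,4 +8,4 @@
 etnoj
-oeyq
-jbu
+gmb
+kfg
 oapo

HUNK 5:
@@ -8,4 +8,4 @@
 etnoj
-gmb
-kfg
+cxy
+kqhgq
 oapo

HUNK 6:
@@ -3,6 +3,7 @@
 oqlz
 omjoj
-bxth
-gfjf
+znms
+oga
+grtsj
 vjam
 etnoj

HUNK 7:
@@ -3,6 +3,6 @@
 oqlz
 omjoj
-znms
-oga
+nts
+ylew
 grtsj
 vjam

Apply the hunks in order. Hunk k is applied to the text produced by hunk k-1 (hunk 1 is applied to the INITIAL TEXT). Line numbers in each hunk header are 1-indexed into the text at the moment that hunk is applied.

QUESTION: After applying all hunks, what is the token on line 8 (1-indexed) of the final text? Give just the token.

Hunk 1: at line 1 remove [poqux,rlsrq,njtr] add [vsarh,oqlz,hqlp] -> 12 lines: zpwb vsarh oqlz hqlp nana bil ivf pkm etnoj oeyq jbu oapo
Hunk 2: at line 5 remove [bil,ivf,pkm] add [gfjf,vjam] -> 11 lines: zpwb vsarh oqlz hqlp nana gfjf vjam etnoj oeyq jbu oapo
Hunk 3: at line 3 remove [hqlp,nana] add [omjoj,bxth] -> 11 lines: zpwb vsarh oqlz omjoj bxth gfjf vjam etnoj oeyq jbu oapo
Hunk 4: at line 8 remove [oeyq,jbu] add [gmb,kfg] -> 11 lines: zpwb vsarh oqlz omjoj bxth gfjf vjam etnoj gmb kfg oapo
Hunk 5: at line 8 remove [gmb,kfg] add [cxy,kqhgq] -> 11 lines: zpwb vsarh oqlz omjoj bxth gfjf vjam etnoj cxy kqhgq oapo
Hunk 6: at line 3 remove [bxth,gfjf] add [znms,oga,grtsj] -> 12 lines: zpwb vsarh oqlz omjoj znms oga grtsj vjam etnoj cxy kqhgq oapo
Hunk 7: at line 3 remove [znms,oga] add [nts,ylew] -> 12 lines: zpwb vsarh oqlz omjoj nts ylew grtsj vjam etnoj cxy kqhgq oapo
Final line 8: vjam

Answer: vjam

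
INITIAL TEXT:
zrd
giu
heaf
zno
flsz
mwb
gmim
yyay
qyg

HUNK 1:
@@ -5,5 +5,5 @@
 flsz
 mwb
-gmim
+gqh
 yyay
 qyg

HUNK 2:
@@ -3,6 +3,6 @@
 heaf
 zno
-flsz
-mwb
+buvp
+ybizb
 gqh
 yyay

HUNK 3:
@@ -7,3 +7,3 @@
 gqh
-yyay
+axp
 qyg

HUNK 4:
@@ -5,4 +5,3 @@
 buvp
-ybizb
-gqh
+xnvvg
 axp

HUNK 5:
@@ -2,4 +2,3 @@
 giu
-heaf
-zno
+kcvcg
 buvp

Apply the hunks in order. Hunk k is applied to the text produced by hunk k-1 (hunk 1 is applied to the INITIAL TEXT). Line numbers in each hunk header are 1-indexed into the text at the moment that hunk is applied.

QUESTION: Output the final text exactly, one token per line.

Answer: zrd
giu
kcvcg
buvp
xnvvg
axp
qyg

Derivation:
Hunk 1: at line 5 remove [gmim] add [gqh] -> 9 lines: zrd giu heaf zno flsz mwb gqh yyay qyg
Hunk 2: at line 3 remove [flsz,mwb] add [buvp,ybizb] -> 9 lines: zrd giu heaf zno buvp ybizb gqh yyay qyg
Hunk 3: at line 7 remove [yyay] add [axp] -> 9 lines: zrd giu heaf zno buvp ybizb gqh axp qyg
Hunk 4: at line 5 remove [ybizb,gqh] add [xnvvg] -> 8 lines: zrd giu heaf zno buvp xnvvg axp qyg
Hunk 5: at line 2 remove [heaf,zno] add [kcvcg] -> 7 lines: zrd giu kcvcg buvp xnvvg axp qyg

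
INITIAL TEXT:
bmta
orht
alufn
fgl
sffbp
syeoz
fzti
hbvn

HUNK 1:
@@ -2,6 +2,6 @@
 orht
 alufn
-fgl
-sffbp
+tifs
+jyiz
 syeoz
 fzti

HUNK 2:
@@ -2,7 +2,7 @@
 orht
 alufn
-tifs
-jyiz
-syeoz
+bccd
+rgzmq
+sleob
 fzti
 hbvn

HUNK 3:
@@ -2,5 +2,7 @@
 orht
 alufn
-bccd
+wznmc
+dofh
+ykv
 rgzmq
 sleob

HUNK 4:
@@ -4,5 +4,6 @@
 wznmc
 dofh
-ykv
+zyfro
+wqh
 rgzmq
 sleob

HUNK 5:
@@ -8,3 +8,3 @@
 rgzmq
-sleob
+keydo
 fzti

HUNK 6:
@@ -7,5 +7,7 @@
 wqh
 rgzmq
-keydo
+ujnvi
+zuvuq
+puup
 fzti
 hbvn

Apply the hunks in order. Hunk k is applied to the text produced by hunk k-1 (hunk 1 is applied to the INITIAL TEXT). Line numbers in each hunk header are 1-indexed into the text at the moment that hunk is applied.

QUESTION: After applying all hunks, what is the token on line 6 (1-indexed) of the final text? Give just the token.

Answer: zyfro

Derivation:
Hunk 1: at line 2 remove [fgl,sffbp] add [tifs,jyiz] -> 8 lines: bmta orht alufn tifs jyiz syeoz fzti hbvn
Hunk 2: at line 2 remove [tifs,jyiz,syeoz] add [bccd,rgzmq,sleob] -> 8 lines: bmta orht alufn bccd rgzmq sleob fzti hbvn
Hunk 3: at line 2 remove [bccd] add [wznmc,dofh,ykv] -> 10 lines: bmta orht alufn wznmc dofh ykv rgzmq sleob fzti hbvn
Hunk 4: at line 4 remove [ykv] add [zyfro,wqh] -> 11 lines: bmta orht alufn wznmc dofh zyfro wqh rgzmq sleob fzti hbvn
Hunk 5: at line 8 remove [sleob] add [keydo] -> 11 lines: bmta orht alufn wznmc dofh zyfro wqh rgzmq keydo fzti hbvn
Hunk 6: at line 7 remove [keydo] add [ujnvi,zuvuq,puup] -> 13 lines: bmta orht alufn wznmc dofh zyfro wqh rgzmq ujnvi zuvuq puup fzti hbvn
Final line 6: zyfro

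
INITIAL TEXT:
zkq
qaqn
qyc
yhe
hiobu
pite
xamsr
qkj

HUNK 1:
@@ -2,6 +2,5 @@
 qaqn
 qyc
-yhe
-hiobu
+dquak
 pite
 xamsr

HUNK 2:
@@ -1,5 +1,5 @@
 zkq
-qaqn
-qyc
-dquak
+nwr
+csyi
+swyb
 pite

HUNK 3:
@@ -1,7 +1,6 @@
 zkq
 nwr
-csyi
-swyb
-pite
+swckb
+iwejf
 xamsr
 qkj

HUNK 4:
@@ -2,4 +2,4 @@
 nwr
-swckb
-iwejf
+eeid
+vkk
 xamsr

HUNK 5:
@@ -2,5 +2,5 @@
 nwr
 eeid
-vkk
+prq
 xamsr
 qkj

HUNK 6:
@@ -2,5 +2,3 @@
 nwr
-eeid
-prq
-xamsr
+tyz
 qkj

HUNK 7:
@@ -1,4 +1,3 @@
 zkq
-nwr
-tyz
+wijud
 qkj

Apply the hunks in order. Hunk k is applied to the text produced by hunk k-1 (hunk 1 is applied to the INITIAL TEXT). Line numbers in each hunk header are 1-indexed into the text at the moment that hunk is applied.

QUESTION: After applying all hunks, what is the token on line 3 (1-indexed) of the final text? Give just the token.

Hunk 1: at line 2 remove [yhe,hiobu] add [dquak] -> 7 lines: zkq qaqn qyc dquak pite xamsr qkj
Hunk 2: at line 1 remove [qaqn,qyc,dquak] add [nwr,csyi,swyb] -> 7 lines: zkq nwr csyi swyb pite xamsr qkj
Hunk 3: at line 1 remove [csyi,swyb,pite] add [swckb,iwejf] -> 6 lines: zkq nwr swckb iwejf xamsr qkj
Hunk 4: at line 2 remove [swckb,iwejf] add [eeid,vkk] -> 6 lines: zkq nwr eeid vkk xamsr qkj
Hunk 5: at line 2 remove [vkk] add [prq] -> 6 lines: zkq nwr eeid prq xamsr qkj
Hunk 6: at line 2 remove [eeid,prq,xamsr] add [tyz] -> 4 lines: zkq nwr tyz qkj
Hunk 7: at line 1 remove [nwr,tyz] add [wijud] -> 3 lines: zkq wijud qkj
Final line 3: qkj

Answer: qkj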